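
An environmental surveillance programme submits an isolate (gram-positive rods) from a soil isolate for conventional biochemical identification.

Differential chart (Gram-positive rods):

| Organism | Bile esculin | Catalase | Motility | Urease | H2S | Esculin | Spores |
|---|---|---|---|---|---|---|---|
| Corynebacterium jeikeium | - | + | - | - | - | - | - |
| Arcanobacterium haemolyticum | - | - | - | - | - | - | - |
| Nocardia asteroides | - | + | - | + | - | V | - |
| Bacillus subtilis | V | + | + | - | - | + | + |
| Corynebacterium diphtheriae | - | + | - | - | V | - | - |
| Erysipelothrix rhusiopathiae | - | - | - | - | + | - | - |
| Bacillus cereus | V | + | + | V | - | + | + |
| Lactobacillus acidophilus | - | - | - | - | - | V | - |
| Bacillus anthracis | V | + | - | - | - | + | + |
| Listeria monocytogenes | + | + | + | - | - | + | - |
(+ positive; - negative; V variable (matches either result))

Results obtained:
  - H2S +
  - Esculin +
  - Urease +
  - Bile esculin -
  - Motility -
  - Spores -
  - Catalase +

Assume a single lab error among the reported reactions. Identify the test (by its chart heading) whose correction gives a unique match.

As reported, no row in the chart matches all 7 reactions.
Reversing Spores → still no organism matches.
Reversing Urease → still no organism matches.
Reversing H2S (to -) → unique match: Nocardia asteroides.
Reversing Bile esculin → still no organism matches.
Reversing Catalase → still no organism matches.
Reversing Esculin → still no organism matches.
Reversing Motility → still no organism matches.

H2S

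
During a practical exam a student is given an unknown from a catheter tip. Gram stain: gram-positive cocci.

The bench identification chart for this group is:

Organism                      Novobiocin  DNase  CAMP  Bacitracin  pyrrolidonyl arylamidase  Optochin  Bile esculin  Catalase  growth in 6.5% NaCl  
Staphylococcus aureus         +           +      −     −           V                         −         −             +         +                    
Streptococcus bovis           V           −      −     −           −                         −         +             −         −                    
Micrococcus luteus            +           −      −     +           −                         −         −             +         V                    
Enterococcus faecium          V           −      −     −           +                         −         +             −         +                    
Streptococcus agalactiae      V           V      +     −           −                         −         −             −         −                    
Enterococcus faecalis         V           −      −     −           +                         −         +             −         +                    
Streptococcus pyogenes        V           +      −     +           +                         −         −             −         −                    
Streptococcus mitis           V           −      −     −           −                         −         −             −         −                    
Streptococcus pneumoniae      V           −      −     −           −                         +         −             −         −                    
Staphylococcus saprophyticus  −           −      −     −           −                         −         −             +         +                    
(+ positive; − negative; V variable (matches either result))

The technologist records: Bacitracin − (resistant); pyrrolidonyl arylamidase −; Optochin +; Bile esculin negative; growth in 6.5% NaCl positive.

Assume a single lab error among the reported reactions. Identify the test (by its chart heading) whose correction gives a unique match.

As reported, no row in the chart matches all 5 reactions.
Reversing Bacitracin → still no organism matches.
Reversing growth in 6.5% NaCl (to −) → unique match: Streptococcus pneumoniae.
Reversing Bile esculin → still no organism matches.
Reversing pyrrolidonyl arylamidase → still no organism matches.
Reversing Optochin → 2 organisms match (not unique).

growth in 6.5% NaCl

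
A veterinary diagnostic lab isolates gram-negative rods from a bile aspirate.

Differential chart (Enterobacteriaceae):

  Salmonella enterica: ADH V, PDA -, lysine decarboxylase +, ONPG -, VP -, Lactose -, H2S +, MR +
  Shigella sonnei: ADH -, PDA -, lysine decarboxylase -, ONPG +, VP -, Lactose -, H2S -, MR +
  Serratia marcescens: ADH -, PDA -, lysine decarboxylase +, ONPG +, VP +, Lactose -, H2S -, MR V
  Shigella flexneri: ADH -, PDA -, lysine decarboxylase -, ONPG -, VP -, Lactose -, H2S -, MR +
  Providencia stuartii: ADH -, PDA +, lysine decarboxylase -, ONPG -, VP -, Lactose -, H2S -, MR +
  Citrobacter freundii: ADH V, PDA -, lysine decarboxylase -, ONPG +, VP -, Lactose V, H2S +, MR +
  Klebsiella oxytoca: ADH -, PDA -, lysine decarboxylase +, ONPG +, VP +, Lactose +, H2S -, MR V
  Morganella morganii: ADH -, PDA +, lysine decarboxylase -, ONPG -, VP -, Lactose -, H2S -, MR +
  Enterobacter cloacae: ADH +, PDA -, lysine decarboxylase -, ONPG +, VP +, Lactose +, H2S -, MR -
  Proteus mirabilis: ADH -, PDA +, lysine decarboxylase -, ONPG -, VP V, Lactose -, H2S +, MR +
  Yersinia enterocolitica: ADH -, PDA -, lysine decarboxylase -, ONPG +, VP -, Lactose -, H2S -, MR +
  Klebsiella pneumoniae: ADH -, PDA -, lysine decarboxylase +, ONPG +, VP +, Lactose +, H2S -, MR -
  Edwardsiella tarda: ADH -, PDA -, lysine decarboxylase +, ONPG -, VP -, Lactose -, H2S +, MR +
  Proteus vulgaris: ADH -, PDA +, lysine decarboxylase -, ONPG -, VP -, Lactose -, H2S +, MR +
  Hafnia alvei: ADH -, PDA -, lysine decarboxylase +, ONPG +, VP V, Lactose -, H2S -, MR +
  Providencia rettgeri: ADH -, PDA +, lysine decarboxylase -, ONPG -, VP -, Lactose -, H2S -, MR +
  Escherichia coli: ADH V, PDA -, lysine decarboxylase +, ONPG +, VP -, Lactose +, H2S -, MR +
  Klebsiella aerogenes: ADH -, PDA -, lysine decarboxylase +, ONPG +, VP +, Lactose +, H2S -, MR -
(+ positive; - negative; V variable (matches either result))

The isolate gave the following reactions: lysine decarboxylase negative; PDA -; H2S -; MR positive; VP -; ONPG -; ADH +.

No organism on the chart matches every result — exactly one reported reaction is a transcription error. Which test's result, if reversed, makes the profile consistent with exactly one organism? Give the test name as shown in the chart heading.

ADH

As reported, no row in the chart matches all 7 reactions.
Reversing ADH (to -) → unique match: Shigella flexneri.
Reversing ONPG → still no organism matches.
Reversing MR → still no organism matches.
Reversing VP → still no organism matches.
Reversing H2S → still no organism matches.
Reversing PDA → still no organism matches.
Reversing lysine decarboxylase → still no organism matches.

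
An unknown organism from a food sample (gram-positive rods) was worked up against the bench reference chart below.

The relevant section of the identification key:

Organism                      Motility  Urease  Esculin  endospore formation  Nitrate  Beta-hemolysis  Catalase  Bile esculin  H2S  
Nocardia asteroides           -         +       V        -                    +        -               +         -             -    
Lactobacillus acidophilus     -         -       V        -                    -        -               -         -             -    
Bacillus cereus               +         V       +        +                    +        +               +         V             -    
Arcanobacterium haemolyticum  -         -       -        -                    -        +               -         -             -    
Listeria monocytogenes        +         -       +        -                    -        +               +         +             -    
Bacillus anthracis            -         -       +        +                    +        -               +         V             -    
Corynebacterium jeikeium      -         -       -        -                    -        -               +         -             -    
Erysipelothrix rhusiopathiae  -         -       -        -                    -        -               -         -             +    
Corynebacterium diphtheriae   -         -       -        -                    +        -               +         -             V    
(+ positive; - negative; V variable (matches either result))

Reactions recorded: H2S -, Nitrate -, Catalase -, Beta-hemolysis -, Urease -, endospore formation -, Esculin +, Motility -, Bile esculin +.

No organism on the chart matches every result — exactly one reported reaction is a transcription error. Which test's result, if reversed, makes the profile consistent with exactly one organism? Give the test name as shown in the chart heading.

Bile esculin

As reported, no row in the chart matches all 9 reactions.
Reversing endospore formation → still no organism matches.
Reversing Nitrate → still no organism matches.
Reversing Beta-hemolysis → still no organism matches.
Reversing Motility → still no organism matches.
Reversing Catalase → still no organism matches.
Reversing Esculin → still no organism matches.
Reversing Bile esculin (to -) → unique match: Lactobacillus acidophilus.
Reversing Urease → still no organism matches.
Reversing H2S → still no organism matches.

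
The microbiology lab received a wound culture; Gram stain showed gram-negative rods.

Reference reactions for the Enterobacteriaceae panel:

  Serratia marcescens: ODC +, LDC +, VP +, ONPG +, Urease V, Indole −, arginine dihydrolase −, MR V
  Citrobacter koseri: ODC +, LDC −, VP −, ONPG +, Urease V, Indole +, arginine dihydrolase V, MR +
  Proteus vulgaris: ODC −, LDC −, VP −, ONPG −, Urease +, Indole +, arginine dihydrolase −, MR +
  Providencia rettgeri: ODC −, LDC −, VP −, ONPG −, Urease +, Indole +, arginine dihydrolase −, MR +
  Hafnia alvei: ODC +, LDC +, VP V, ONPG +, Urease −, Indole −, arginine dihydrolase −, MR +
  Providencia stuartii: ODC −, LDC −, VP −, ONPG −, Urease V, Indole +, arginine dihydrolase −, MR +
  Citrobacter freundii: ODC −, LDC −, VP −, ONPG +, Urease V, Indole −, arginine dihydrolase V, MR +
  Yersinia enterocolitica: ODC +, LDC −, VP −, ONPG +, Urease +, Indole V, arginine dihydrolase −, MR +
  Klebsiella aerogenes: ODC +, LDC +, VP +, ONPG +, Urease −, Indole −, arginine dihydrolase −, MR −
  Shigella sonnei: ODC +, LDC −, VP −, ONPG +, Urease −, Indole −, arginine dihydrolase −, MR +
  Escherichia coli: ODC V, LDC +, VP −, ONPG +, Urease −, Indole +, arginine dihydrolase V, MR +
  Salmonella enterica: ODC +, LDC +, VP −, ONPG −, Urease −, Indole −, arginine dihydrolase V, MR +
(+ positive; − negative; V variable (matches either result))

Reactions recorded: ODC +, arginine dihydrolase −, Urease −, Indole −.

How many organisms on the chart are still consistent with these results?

arginine dihydrolase −: all 12 remaining candidates are consistent.
ODC +: excludes Proteus vulgaris, Providencia rettgeri, Providencia stuartii, Citrobacter freundii — 8 left.
Urease −: excludes Yersinia enterocolitica — 7 left.
Indole −: excludes Citrobacter koseri, Escherichia coli — 5 left.
Still consistent: Hafnia alvei, Klebsiella aerogenes, Salmonella enterica, Serratia marcescens, Shigella sonnei.

5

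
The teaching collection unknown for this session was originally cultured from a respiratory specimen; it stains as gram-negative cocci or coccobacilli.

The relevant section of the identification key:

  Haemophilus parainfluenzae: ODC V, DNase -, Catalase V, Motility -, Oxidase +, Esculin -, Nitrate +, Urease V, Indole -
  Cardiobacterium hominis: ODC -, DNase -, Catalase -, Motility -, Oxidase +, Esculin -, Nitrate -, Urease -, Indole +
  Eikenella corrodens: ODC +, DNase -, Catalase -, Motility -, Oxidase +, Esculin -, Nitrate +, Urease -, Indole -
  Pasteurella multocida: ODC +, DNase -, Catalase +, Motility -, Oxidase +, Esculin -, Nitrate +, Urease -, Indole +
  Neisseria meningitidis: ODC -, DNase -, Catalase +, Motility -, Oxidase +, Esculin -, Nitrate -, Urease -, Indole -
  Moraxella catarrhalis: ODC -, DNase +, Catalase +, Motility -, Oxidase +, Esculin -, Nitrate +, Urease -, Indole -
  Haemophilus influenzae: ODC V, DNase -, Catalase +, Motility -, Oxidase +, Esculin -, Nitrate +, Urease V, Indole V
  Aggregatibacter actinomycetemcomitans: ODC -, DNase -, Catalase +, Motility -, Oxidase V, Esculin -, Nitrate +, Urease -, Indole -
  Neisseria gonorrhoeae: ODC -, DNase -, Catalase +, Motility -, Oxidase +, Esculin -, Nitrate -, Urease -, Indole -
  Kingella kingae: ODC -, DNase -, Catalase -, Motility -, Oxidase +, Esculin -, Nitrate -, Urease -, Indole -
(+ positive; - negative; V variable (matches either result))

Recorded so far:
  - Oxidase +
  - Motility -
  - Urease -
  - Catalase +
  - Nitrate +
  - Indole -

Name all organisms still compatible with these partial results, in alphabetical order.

Aggregatibacter actinomycetemcomitans, Haemophilus influenzae, Haemophilus parainfluenzae, Moraxella catarrhalis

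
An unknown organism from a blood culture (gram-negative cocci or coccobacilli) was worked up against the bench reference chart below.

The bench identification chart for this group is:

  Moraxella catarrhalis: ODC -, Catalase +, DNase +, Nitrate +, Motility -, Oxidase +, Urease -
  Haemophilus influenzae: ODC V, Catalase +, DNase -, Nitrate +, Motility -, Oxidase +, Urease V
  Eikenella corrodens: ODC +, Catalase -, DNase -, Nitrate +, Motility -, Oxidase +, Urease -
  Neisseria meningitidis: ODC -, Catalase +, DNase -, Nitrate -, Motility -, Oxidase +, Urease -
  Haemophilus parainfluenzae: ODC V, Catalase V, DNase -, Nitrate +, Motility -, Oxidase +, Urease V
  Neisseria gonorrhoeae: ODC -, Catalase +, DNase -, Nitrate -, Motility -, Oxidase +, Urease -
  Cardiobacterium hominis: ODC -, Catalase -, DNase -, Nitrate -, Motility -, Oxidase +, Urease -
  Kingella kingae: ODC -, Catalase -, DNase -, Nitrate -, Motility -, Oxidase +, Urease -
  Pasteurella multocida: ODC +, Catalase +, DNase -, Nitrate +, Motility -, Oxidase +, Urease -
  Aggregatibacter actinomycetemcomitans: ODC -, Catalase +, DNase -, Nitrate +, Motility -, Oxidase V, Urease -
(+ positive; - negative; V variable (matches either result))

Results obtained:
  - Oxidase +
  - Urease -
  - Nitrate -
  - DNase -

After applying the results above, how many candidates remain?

4

Oxidase +: all 10 remaining candidates are consistent.
Urease -: all 10 remaining candidates are consistent.
DNase -: excludes Moraxella catarrhalis — 9 left.
Nitrate -: excludes 5 organisms — 4 left.
Still consistent: Cardiobacterium hominis, Kingella kingae, Neisseria gonorrhoeae, Neisseria meningitidis.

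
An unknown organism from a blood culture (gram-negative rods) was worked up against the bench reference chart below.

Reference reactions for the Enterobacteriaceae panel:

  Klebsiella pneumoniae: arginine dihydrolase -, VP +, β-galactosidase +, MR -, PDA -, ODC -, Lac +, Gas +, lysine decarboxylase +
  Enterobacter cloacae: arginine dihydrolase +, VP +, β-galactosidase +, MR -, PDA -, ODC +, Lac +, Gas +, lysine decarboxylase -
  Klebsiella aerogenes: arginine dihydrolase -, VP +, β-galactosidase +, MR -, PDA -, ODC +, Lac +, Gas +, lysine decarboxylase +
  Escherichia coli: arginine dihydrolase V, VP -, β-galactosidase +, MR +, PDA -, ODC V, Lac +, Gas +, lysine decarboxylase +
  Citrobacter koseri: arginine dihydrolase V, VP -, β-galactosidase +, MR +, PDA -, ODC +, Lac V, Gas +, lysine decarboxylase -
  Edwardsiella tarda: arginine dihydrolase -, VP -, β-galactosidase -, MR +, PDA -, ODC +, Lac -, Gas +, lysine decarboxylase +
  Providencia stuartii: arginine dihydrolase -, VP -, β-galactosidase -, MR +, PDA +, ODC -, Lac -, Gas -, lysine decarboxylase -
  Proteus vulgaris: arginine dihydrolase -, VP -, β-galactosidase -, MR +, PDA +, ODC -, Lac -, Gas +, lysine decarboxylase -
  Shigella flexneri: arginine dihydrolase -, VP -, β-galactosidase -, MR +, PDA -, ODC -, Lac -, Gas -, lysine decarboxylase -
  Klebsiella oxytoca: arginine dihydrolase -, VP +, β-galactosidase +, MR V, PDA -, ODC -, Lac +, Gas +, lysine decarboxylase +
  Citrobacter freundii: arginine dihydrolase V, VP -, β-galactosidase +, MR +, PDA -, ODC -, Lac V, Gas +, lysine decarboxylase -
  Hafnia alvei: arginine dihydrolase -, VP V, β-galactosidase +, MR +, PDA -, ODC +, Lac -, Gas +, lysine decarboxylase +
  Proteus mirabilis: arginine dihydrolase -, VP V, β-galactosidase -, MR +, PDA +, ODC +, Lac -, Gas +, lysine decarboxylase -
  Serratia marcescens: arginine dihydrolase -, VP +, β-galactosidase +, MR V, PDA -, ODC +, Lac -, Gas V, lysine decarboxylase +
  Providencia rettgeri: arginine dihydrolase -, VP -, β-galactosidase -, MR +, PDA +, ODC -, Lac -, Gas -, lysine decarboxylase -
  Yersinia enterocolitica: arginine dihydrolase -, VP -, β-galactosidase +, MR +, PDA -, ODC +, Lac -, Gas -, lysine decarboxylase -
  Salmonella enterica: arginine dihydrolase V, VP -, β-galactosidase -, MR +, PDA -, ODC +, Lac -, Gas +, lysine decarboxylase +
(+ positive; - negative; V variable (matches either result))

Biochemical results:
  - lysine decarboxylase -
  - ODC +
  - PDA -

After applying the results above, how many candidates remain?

3

lysine decarboxylase -: excludes 8 organisms — 9 left.
PDA -: excludes Providencia stuartii, Proteus vulgaris, Proteus mirabilis, Providencia rettgeri — 5 left.
ODC +: excludes Shigella flexneri, Citrobacter freundii — 3 left.
Still consistent: Citrobacter koseri, Enterobacter cloacae, Yersinia enterocolitica.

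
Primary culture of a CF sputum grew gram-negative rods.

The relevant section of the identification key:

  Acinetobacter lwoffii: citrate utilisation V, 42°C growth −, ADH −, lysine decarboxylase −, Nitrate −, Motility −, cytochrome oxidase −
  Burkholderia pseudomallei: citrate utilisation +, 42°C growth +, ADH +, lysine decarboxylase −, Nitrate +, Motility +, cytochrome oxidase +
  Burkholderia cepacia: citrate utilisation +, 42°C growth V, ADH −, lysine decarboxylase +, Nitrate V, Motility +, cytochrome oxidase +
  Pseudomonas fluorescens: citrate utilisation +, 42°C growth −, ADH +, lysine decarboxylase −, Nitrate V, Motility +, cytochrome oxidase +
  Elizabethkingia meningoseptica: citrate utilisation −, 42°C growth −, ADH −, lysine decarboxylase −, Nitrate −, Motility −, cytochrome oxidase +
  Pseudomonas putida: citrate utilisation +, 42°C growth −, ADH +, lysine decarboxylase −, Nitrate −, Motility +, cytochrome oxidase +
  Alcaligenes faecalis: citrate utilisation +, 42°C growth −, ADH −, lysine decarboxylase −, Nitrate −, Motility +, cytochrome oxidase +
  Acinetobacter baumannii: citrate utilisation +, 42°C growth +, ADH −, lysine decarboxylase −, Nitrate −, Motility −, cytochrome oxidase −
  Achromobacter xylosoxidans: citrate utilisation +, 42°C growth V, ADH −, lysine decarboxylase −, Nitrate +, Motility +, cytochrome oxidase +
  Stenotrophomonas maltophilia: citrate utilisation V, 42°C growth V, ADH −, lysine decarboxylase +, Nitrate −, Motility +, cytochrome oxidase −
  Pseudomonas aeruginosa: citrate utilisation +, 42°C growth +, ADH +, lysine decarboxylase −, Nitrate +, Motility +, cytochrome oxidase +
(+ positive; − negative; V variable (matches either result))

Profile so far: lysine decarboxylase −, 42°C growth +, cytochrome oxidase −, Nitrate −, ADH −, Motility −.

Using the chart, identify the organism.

42°C growth +: excludes 5 organisms — 6 left.
Nitrate −: excludes Burkholderia pseudomallei, Achromobacter xylosoxidans, Pseudomonas aeruginosa — 3 left.
ADH −: all 3 remaining candidates are consistent.
Motility −: excludes Burkholderia cepacia, Stenotrophomonas maltophilia — 1 left.
lysine decarboxylase −: the one remaining candidate is consistent.
cytochrome oxidase −: the one remaining candidate is consistent.

Acinetobacter baumannii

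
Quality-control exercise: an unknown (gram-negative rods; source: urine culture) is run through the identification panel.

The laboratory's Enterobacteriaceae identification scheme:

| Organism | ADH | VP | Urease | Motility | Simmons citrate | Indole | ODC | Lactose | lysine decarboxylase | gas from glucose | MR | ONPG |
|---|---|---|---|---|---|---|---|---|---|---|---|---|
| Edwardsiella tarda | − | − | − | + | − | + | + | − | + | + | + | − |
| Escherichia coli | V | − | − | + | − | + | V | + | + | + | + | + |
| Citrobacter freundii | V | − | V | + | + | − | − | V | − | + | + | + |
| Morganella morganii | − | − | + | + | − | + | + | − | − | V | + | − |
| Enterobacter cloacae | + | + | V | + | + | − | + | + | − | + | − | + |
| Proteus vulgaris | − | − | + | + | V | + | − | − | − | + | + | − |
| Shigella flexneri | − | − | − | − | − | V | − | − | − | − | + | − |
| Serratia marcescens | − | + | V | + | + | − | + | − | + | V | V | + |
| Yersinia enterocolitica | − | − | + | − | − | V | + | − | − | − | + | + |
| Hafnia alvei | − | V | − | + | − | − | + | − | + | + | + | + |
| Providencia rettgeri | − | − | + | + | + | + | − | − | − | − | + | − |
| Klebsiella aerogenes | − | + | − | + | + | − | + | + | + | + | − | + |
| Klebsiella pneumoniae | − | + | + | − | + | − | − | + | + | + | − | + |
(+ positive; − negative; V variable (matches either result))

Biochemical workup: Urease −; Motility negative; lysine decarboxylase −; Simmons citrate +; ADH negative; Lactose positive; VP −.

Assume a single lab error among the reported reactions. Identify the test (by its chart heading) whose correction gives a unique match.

As reported, no row in the chart matches all 7 reactions.
Reversing ADH → still no organism matches.
Reversing Lactose → still no organism matches.
Reversing lysine decarboxylase → still no organism matches.
Reversing VP → still no organism matches.
Reversing Simmons citrate → still no organism matches.
Reversing Motility (to +) → unique match: Citrobacter freundii.
Reversing Urease → still no organism matches.

Motility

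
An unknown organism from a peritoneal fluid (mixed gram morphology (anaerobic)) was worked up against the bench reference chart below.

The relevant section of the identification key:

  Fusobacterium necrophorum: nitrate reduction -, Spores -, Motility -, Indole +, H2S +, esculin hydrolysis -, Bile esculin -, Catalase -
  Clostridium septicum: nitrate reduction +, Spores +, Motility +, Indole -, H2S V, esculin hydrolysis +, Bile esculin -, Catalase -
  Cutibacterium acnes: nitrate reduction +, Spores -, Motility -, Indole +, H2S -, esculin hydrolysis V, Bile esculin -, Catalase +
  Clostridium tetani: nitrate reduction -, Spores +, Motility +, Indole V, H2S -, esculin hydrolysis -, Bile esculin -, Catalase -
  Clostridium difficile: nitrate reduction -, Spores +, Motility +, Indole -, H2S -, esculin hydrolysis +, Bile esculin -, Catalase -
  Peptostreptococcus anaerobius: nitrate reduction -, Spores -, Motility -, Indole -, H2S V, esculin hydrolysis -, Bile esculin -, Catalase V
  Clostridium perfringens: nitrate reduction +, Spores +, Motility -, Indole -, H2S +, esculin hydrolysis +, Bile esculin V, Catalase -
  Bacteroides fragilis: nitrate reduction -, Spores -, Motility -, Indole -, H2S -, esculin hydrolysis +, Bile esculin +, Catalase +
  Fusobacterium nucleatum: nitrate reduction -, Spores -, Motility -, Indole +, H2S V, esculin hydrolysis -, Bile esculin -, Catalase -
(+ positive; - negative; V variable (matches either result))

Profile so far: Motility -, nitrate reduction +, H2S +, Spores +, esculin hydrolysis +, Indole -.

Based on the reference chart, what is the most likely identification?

H2S +: excludes Cutibacterium acnes, Clostridium tetani, Clostridium difficile, Bacteroides fragilis — 5 left.
Motility -: excludes Clostridium septicum — 4 left.
esculin hydrolysis +: excludes Fusobacterium necrophorum, Peptostreptococcus anaerobius, Fusobacterium nucleatum — 1 left.
Indole -: the one remaining candidate is consistent.
Spores +: the one remaining candidate is consistent.
nitrate reduction +: the one remaining candidate is consistent.

Clostridium perfringens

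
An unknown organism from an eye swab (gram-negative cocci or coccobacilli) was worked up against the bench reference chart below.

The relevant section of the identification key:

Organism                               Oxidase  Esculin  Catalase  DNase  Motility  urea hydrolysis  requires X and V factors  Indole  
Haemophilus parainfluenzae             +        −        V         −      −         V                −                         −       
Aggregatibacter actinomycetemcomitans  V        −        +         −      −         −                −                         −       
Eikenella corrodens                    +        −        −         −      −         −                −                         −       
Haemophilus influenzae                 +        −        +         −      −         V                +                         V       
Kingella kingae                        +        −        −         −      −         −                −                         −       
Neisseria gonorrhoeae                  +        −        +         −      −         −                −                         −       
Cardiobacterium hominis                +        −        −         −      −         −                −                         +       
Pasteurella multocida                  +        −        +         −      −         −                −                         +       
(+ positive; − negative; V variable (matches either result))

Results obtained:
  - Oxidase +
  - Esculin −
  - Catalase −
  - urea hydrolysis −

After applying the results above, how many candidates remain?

4

Oxidase +: all 8 remaining candidates are consistent.
urea hydrolysis −: all 8 remaining candidates are consistent.
Esculin −: all 8 remaining candidates are consistent.
Catalase −: excludes Aggregatibacter actinomycetemcomitans, Haemophilus influenzae, Neisseria gonorrhoeae, Pasteurella multocida — 4 left.
Still consistent: Cardiobacterium hominis, Eikenella corrodens, Haemophilus parainfluenzae, Kingella kingae.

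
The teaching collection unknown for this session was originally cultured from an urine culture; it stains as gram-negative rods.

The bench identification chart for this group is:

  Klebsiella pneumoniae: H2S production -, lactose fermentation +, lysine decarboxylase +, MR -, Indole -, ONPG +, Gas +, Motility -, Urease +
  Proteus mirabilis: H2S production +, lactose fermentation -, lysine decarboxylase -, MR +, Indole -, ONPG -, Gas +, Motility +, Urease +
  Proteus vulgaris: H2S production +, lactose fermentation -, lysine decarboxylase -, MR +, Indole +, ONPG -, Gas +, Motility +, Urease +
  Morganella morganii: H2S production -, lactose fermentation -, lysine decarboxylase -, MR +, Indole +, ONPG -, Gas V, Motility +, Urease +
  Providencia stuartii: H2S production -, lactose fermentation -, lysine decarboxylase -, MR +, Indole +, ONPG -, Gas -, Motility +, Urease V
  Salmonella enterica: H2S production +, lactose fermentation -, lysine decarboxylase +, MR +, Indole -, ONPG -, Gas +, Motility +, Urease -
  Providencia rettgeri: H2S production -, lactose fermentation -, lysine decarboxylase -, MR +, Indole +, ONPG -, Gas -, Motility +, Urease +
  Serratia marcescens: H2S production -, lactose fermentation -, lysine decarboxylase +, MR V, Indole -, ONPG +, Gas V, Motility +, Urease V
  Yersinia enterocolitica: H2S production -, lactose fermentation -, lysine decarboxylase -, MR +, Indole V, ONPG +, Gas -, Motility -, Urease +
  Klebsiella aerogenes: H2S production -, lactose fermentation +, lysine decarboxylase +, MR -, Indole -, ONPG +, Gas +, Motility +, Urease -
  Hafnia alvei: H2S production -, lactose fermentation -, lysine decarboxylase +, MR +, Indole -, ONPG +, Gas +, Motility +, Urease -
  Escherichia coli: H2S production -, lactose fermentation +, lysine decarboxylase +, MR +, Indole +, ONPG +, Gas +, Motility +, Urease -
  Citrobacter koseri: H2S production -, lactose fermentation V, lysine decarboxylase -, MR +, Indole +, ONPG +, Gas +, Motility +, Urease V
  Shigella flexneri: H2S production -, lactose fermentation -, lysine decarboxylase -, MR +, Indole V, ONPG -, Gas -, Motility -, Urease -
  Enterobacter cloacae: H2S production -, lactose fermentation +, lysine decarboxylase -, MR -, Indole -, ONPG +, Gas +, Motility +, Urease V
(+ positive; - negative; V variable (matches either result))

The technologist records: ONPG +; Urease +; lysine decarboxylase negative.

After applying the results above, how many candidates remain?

3

lysine decarboxylase -: excludes 6 organisms — 9 left.
ONPG +: excludes 6 organisms — 3 left.
Urease +: all 3 remaining candidates are consistent.
Still consistent: Citrobacter koseri, Enterobacter cloacae, Yersinia enterocolitica.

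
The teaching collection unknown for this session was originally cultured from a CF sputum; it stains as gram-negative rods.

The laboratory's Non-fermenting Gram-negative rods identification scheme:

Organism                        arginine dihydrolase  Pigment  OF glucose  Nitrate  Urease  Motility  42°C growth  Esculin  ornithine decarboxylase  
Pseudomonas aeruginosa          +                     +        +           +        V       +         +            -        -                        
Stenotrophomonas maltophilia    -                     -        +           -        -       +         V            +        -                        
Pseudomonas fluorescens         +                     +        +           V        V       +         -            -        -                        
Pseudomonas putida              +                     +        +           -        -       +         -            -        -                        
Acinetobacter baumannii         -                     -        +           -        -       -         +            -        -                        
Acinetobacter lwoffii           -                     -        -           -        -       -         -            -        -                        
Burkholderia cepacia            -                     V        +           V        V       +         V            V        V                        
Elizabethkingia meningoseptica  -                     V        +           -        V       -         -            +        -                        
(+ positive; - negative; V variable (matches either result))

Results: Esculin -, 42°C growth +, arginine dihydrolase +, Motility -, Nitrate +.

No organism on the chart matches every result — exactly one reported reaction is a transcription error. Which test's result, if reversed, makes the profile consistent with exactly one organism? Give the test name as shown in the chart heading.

Motility

As reported, no row in the chart matches all 5 reactions.
Reversing 42°C growth → still no organism matches.
Reversing arginine dihydrolase → still no organism matches.
Reversing Nitrate → still no organism matches.
Reversing Esculin → still no organism matches.
Reversing Motility (to +) → unique match: Pseudomonas aeruginosa.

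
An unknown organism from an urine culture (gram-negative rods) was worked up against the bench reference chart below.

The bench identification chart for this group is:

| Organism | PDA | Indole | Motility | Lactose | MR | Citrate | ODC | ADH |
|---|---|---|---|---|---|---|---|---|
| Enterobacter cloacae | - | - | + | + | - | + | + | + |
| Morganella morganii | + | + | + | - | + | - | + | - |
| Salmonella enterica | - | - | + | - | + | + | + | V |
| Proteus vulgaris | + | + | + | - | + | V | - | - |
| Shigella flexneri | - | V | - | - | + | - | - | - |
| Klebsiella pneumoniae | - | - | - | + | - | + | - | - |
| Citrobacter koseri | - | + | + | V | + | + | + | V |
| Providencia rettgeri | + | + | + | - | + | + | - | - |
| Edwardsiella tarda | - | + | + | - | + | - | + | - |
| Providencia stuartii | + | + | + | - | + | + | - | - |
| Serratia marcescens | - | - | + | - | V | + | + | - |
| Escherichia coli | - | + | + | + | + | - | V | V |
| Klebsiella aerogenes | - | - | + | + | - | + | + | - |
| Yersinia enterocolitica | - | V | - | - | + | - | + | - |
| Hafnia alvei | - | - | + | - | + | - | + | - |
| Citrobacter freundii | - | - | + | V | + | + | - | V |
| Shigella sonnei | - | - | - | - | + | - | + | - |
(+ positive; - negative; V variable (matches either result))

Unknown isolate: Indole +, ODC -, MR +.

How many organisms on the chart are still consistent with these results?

5

ODC -: excludes 10 organisms — 7 left.
MR +: excludes Klebsiella pneumoniae — 6 left.
Indole +: excludes Citrobacter freundii — 5 left.
Still consistent: Escherichia coli, Proteus vulgaris, Providencia rettgeri, Providencia stuartii, Shigella flexneri.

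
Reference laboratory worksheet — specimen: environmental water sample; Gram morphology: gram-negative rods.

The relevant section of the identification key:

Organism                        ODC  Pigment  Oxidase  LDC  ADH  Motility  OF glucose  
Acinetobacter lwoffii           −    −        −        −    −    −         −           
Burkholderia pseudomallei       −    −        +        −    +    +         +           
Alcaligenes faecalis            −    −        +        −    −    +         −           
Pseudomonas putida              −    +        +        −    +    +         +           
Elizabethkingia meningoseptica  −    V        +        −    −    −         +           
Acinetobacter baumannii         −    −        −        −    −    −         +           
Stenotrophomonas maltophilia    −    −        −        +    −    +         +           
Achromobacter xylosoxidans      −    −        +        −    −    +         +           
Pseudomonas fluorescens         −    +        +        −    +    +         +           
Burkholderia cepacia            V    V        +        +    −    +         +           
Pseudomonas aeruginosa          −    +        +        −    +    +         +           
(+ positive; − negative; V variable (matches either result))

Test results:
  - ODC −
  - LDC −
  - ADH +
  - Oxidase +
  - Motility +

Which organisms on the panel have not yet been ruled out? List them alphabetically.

Burkholderia pseudomallei, Pseudomonas aeruginosa, Pseudomonas fluorescens, Pseudomonas putida

Oxidase +: excludes Acinetobacter lwoffii, Acinetobacter baumannii, Stenotrophomonas maltophilia — 8 left.
ODC −: all 8 remaining candidates are consistent.
LDC −: excludes Burkholderia cepacia — 7 left.
Motility +: excludes Elizabethkingia meningoseptica — 6 left.
ADH +: excludes Alcaligenes faecalis, Achromobacter xylosoxidans — 4 left.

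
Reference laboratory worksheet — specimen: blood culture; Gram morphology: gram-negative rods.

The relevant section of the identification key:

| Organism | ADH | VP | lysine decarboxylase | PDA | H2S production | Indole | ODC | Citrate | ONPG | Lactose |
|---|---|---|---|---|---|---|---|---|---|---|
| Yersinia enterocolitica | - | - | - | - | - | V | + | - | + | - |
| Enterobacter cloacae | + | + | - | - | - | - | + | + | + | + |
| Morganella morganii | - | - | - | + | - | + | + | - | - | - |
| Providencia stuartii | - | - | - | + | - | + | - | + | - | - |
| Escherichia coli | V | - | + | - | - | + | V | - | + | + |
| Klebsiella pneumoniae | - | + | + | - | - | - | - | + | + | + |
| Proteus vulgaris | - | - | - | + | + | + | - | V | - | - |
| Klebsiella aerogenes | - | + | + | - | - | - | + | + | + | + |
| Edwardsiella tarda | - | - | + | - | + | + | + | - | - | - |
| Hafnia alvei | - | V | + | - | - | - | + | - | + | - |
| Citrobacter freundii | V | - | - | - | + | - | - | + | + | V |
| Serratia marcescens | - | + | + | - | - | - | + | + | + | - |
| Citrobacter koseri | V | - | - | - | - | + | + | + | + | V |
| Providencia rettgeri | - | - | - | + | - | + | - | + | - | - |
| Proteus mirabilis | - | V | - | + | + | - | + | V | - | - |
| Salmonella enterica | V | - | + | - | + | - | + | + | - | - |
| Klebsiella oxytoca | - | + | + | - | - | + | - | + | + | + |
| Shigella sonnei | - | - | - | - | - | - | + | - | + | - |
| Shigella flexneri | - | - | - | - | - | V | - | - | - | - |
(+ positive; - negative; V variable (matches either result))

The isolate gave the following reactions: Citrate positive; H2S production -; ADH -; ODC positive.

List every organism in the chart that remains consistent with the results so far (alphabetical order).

ODC +: excludes 7 organisms — 12 left.
ADH -: excludes Enterobacter cloacae — 11 left.
Citrate +: excludes 6 organisms — 5 left.
H2S production -: excludes Proteus mirabilis, Salmonella enterica — 3 left.

Citrobacter koseri, Klebsiella aerogenes, Serratia marcescens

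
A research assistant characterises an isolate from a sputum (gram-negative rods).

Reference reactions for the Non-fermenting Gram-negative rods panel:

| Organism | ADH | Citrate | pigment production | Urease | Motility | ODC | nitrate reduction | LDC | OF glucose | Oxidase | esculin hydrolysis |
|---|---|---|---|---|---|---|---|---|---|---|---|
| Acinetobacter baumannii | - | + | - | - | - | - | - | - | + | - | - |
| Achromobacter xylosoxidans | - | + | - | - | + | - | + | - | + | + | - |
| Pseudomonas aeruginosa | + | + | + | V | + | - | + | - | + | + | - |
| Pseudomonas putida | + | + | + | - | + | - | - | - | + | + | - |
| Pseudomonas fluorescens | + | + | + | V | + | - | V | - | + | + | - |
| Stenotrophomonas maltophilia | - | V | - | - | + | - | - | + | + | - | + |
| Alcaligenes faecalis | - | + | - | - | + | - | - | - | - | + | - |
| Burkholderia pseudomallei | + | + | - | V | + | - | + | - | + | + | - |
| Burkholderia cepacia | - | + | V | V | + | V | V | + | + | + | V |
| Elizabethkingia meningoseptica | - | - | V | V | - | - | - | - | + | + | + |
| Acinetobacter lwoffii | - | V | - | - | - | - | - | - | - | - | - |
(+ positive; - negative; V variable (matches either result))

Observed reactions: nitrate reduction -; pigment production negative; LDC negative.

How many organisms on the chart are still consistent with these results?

4

nitrate reduction -: excludes Achromobacter xylosoxidans, Pseudomonas aeruginosa, Burkholderia pseudomallei — 8 left.
pigment production -: excludes Pseudomonas putida, Pseudomonas fluorescens — 6 left.
LDC -: excludes Stenotrophomonas maltophilia, Burkholderia cepacia — 4 left.
Still consistent: Acinetobacter baumannii, Acinetobacter lwoffii, Alcaligenes faecalis, Elizabethkingia meningoseptica.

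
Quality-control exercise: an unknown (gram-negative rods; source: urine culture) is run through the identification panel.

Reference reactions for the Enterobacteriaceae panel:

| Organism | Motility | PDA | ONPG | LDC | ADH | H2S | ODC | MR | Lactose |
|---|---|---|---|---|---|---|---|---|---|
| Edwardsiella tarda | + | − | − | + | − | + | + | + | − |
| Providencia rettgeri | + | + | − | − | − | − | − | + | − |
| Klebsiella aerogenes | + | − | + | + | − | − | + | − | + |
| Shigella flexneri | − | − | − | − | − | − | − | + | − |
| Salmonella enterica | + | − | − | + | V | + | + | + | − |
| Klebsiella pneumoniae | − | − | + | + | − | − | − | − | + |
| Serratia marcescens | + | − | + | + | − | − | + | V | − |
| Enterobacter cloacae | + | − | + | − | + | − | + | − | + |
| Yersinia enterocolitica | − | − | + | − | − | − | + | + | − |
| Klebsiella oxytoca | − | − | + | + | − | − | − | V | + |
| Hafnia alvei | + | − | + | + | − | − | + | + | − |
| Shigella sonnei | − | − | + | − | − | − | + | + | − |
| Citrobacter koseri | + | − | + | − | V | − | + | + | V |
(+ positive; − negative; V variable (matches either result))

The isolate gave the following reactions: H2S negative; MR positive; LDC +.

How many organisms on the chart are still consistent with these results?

3

H2S −: excludes Edwardsiella tarda, Salmonella enterica — 11 left.
LDC +: excludes 6 organisms — 5 left.
MR +: excludes Klebsiella aerogenes, Klebsiella pneumoniae — 3 left.
Still consistent: Hafnia alvei, Klebsiella oxytoca, Serratia marcescens.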